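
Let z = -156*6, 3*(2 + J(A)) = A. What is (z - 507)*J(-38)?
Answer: 21164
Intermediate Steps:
J(A) = -2 + A/3
z = -936
(z - 507)*J(-38) = (-936 - 507)*(-2 + (1/3)*(-38)) = -1443*(-2 - 38/3) = -1443*(-44/3) = 21164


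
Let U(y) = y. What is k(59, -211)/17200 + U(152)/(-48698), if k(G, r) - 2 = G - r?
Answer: 332233/26175175 ≈ 0.012693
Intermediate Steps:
k(G, r) = 2 + G - r (k(G, r) = 2 + (G - r) = 2 + G - r)
k(59, -211)/17200 + U(152)/(-48698) = (2 + 59 - 1*(-211))/17200 + 152/(-48698) = (2 + 59 + 211)*(1/17200) + 152*(-1/48698) = 272*(1/17200) - 76/24349 = 17/1075 - 76/24349 = 332233/26175175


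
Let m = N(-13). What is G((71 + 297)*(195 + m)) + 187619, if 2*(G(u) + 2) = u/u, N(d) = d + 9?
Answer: 375235/2 ≈ 1.8762e+5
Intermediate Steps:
N(d) = 9 + d
m = -4 (m = 9 - 13 = -4)
G(u) = -3/2 (G(u) = -2 + (u/u)/2 = -2 + (½)*1 = -2 + ½ = -3/2)
G((71 + 297)*(195 + m)) + 187619 = -3/2 + 187619 = 375235/2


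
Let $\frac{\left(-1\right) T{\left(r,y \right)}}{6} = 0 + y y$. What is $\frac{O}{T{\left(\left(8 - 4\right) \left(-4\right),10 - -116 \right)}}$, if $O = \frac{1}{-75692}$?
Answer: $\frac{1}{7210117152} \approx 1.3869 \cdot 10^{-10}$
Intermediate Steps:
$T{\left(r,y \right)} = - 6 y^{2}$ ($T{\left(r,y \right)} = - 6 \left(0 + y y\right) = - 6 \left(0 + y^{2}\right) = - 6 y^{2}$)
$O = - \frac{1}{75692} \approx -1.3211 \cdot 10^{-5}$
$\frac{O}{T{\left(\left(8 - 4\right) \left(-4\right),10 - -116 \right)}} = - \frac{1}{75692 \left(- 6 \left(10 - -116\right)^{2}\right)} = - \frac{1}{75692 \left(- 6 \left(10 + 116\right)^{2}\right)} = - \frac{1}{75692 \left(- 6 \cdot 126^{2}\right)} = - \frac{1}{75692 \left(\left(-6\right) 15876\right)} = - \frac{1}{75692 \left(-95256\right)} = \left(- \frac{1}{75692}\right) \left(- \frac{1}{95256}\right) = \frac{1}{7210117152}$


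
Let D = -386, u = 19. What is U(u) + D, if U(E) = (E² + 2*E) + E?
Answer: 32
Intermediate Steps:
U(E) = E² + 3*E
U(u) + D = 19*(3 + 19) - 386 = 19*22 - 386 = 418 - 386 = 32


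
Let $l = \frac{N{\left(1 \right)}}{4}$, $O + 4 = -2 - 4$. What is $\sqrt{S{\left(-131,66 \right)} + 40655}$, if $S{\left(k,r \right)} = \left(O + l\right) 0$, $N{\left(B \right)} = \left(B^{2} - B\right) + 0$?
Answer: $\sqrt{40655} \approx 201.63$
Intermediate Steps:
$N{\left(B \right)} = B^{2} - B$
$O = -10$ ($O = -4 - 6 = -10$)
$l = 0$ ($l = \frac{1 \left(-1 + 1\right)}{4} = 1 \cdot 0 \cdot \frac{1}{4} = 0 \cdot \frac{1}{4} = 0$)
$S{\left(k,r \right)} = 0$ ($S{\left(k,r \right)} = \left(-10 + 0\right) 0 = \left(-10\right) 0 = 0$)
$\sqrt{S{\left(-131,66 \right)} + 40655} = \sqrt{0 + 40655} = \sqrt{40655}$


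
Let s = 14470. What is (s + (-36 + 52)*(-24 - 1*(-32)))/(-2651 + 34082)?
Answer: 4866/10477 ≈ 0.46445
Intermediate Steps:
(s + (-36 + 52)*(-24 - 1*(-32)))/(-2651 + 34082) = (14470 + (-36 + 52)*(-24 - 1*(-32)))/(-2651 + 34082) = (14470 + 16*(-24 + 32))/31431 = (14470 + 16*8)*(1/31431) = (14470 + 128)*(1/31431) = 14598*(1/31431) = 4866/10477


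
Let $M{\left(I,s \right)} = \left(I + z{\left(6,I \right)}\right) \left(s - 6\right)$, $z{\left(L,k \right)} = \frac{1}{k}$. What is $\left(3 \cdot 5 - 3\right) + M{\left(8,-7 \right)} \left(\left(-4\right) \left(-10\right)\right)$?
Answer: $-4213$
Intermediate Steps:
$M{\left(I,s \right)} = \left(-6 + s\right) \left(I + \frac{1}{I}\right)$ ($M{\left(I,s \right)} = \left(I + \frac{1}{I}\right) \left(s - 6\right) = \left(I + \frac{1}{I}\right) \left(-6 + s\right) = \left(-6 + s\right) \left(I + \frac{1}{I}\right)$)
$\left(3 \cdot 5 - 3\right) + M{\left(8,-7 \right)} \left(\left(-4\right) \left(-10\right)\right) = \left(3 \cdot 5 - 3\right) + \frac{-6 - 7 + 8^{2} \left(-6 - 7\right)}{8} \left(\left(-4\right) \left(-10\right)\right) = \left(15 - 3\right) + \frac{-6 - 7 + 64 \left(-13\right)}{8} \cdot 40 = 12 + \frac{-6 - 7 - 832}{8} \cdot 40 = 12 + \frac{1}{8} \left(-845\right) 40 = 12 - 4225 = -4213$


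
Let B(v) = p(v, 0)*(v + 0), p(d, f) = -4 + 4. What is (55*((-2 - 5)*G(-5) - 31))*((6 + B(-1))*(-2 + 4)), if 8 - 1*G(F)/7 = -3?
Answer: -376200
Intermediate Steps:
G(F) = 77 (G(F) = 56 - 7*(-3) = 56 + 21 = 77)
p(d, f) = 0
B(v) = 0 (B(v) = 0*(v + 0) = 0*v = 0)
(55*((-2 - 5)*G(-5) - 31))*((6 + B(-1))*(-2 + 4)) = (55*((-2 - 5)*77 - 31))*((6 + 0)*(-2 + 4)) = (55*(-7*77 - 31))*(6*2) = (55*(-539 - 31))*12 = (55*(-570))*12 = -31350*12 = -376200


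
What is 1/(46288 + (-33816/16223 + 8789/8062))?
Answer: 130789826/6053869425243 ≈ 2.1604e-5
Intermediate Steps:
1/(46288 + (-33816/16223 + 8789/8062)) = 1/(46288 - 130040645/130789826) = 1/(6053869425243/130789826) = 130789826/6053869425243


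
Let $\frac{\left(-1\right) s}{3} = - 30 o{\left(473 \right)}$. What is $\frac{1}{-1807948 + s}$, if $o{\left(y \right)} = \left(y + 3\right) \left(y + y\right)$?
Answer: $\frac{1}{38718692} \approx 2.5827 \cdot 10^{-8}$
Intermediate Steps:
$o{\left(y \right)} = 2 y \left(3 + y\right)$ ($o{\left(y \right)} = \left(3 + y\right) 2 y = 2 y \left(3 + y\right)$)
$s = 40526640$ ($s = - 3 \left(- 30 \cdot 2 \cdot 473 \left(3 + 473\right)\right) = - 3 \left(- 30 \cdot 2 \cdot 473 \cdot 476\right) = - 3 \left(\left(-30\right) 450296\right) = \left(-3\right) \left(-13508880\right) = 40526640$)
$\frac{1}{-1807948 + s} = \frac{1}{-1807948 + 40526640} = \frac{1}{38718692}$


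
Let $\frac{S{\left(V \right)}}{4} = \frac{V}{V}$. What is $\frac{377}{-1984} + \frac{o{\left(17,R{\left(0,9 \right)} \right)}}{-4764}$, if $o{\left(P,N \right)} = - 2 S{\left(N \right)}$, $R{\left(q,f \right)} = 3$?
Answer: $- \frac{445039}{2362944} \approx -0.18834$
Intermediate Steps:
$S{\left(V \right)} = 4$ ($S{\left(V \right)} = 4 \frac{V}{V} = 4 \cdot 1 = 4$)
$o{\left(P,N \right)} = -8$ ($o{\left(P,N \right)} = \left(-2\right) 4 = -8$)
$\frac{377}{-1984} + \frac{o{\left(17,R{\left(0,9 \right)} \right)}}{-4764} = \frac{377}{-1984} - \frac{8}{-4764} = 377 \left(- \frac{1}{1984}\right) - - \frac{2}{1191} = - \frac{377}{1984} + \frac{2}{1191} = - \frac{445039}{2362944}$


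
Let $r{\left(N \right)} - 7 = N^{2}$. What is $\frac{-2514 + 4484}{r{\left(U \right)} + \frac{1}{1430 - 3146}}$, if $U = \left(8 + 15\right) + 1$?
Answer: $\frac{3380520}{1000427} \approx 3.3791$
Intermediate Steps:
$U = 24$ ($U = 23 + 1 = 24$)
$r{\left(N \right)} = 7 + N^{2}$
$\frac{-2514 + 4484}{r{\left(U \right)} + \frac{1}{1430 - 3146}} = \frac{-2514 + 4484}{\left(7 + 24^{2}\right) + \frac{1}{1430 - 3146}} = \frac{1970}{\left(7 + 576\right) + \frac{1}{-1716}} = \frac{1970}{583 - \frac{1}{1716}} = \frac{1970}{\frac{1000427}{1716}} = 1970 \cdot \frac{1716}{1000427} = \frac{3380520}{1000427}$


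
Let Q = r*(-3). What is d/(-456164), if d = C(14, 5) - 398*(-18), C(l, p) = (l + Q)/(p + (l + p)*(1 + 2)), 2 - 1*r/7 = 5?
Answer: -444245/28282168 ≈ -0.015708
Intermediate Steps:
r = -21 (r = 14 - 7*5 = 14 - 35 = -21)
Q = 63 (Q = -21*(-3) = 63)
C(l, p) = (63 + l)/(3*l + 4*p) (C(l, p) = (l + 63)/(p + (l + p)*(1 + 2)) = (63 + l)/(p + (l + p)*3) = (63 + l)/(p + (3*l + 3*p)) = (63 + l)/(3*l + 4*p))
d = 444245/62 (d = (63 + 14)/(3*14 + 4*5) - 398*(-18) = 77/(42 + 20) + 7164 = 77/62 + 7164 = 444245/62 ≈ 7165.2)
d/(-456164) = (444245/62)/(-456164) = (444245/62)*(-1/456164) = -444245/28282168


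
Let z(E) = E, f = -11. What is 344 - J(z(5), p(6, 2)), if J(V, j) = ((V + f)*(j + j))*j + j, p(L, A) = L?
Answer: 770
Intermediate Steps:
J(V, j) = j + 2*j²*(-11 + V) (J(V, j) = ((V - 11)*(j + j))*j + j = ((-11 + V)*(2*j))*j + j = (2*j*(-11 + V))*j + j = 2*j²*(-11 + V) + j = j + 2*j²*(-11 + V))
344 - J(z(5), p(6, 2)) = 344 - 6*(1 - 22*6 + 2*5*6) = 344 - 6*(1 - 132 + 60) = 344 - 6*(-71) = 344 - 1*(-426) = 344 + 426 = 770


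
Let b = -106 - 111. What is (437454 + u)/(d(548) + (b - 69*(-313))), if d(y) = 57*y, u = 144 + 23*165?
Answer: 441393/52616 ≈ 8.3889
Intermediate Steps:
u = 3939 (u = 144 + 3795 = 3939)
b = -217
(437454 + u)/(d(548) + (b - 69*(-313))) = (437454 + 3939)/(57*548 + (-217 - 69*(-313))) = 441393/(31236 + (-217 + 21597)) = 441393/(31236 + 21380) = 441393/52616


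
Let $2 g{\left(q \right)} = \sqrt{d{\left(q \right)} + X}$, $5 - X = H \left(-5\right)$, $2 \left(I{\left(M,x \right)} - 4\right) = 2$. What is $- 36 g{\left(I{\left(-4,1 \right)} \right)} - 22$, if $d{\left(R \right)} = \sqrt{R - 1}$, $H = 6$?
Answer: $-22 - 18 \sqrt{37} \approx -131.49$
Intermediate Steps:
$I{\left(M,x \right)} = 5$ ($I{\left(M,x \right)} = 4 + \frac{1}{2} \cdot 2 = 4 + 1 = 5$)
$X = 35$ ($X = 5 - 6 \left(-5\right) = 5 - -30 = 5 + 30 = 35$)
$d{\left(R \right)} = \sqrt{-1 + R}$
$g{\left(q \right)} = \frac{\sqrt{35 + \sqrt{-1 + q}}}{2}$ ($g{\left(q \right)} = \frac{\sqrt{\sqrt{-1 + q} + 35}}{2} = \frac{\sqrt{35 + \sqrt{-1 + q}}}{2}$)
$- 36 g{\left(I{\left(-4,1 \right)} \right)} - 22 = - 36 \frac{\sqrt{35 + \sqrt{-1 + 5}}}{2} - 22 = - 36 \frac{\sqrt{35 + \sqrt{4}}}{2} - 22 = - 36 \frac{\sqrt{35 + 2}}{2} - 22 = - 36 \frac{\sqrt{37}}{2} - 22 = - 18 \sqrt{37} - 22 = -22 - 18 \sqrt{37}$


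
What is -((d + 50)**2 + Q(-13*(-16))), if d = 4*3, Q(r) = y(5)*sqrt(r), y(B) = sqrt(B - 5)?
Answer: -3844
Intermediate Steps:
y(B) = sqrt(-5 + B)
Q(r) = 0 (Q(r) = sqrt(-5 + 5)*sqrt(r) = sqrt(0)*sqrt(r) = 0*sqrt(r) = 0)
d = 12
-((d + 50)**2 + Q(-13*(-16))) = -((12 + 50)**2 + 0) = -(62**2 + 0) = -(3844 + 0) = -1*3844 = -3844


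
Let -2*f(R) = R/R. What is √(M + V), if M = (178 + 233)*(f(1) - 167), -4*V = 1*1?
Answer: I*√275371/2 ≈ 262.38*I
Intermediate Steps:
V = -¼ (V = -1/4 = -¼*1 = -¼ ≈ -0.25000)
f(R) = -½ (f(R) = -R/(2*R) = -½*1 = -½)
M = -137685/2 (M = (178 + 233)*(-½ - 167) = 411*(-335/2) = -137685/2 ≈ -68843.)
√(M + V) = √(-137685/2 - ¼) = √(-275371/4) = I*√275371/2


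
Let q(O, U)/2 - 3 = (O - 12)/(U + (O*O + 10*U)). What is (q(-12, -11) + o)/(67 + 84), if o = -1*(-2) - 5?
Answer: 21/3473 ≈ 0.0060466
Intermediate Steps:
q(O, U) = 6 + 2*(-12 + O)/(O² + 11*U) (q(O, U) = 6 + 2*((O - 12)/(U + (O*O + 10*U))) = 6 + 2*((-12 + O)/(U + (O² + 10*U))) = 6 + 2*((-12 + O)/(O² + 11*U)) = 6 + 2*(-12 + O)/(O² + 11*U))
o = -3 (o = 2 - 5 = -3)
(q(-12, -11) + o)/(67 + 84) = (2*(-12 - 12 + 3*(-12)² + 33*(-11))/((-12)² + 11*(-11)) - 3)/(67 + 84) = (2*(-12 - 12 + 3*144 - 363)/(144 - 121) - 3)/151 = (2*(-12 - 12 + 432 - 363)/23 - 3)*(1/151) = (2*(1/23)*45 - 3)*(1/151) = (90/23 - 3)*(1/151) = (21/23)*(1/151) = 21/3473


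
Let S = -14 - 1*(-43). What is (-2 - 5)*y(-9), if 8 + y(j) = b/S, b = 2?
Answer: 1610/29 ≈ 55.517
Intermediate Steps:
S = 29 (S = -14 + 43 = 29)
y(j) = -230/29 (y(j) = -8 + 2/29 = -230/29)
(-2 - 5)*y(-9) = (-2 - 5)*(-230/29) = -7*(-230/29) = 1610/29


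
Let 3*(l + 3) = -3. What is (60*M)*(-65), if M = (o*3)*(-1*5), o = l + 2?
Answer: -117000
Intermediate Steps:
l = -4 (l = -3 + (⅓)*(-3) = -3 - 1 = -4)
o = -2 (o = -4 + 2 = -2)
M = 30 (M = (-2*3)*(-1*5) = -6*(-5) = 30)
(60*M)*(-65) = (60*30)*(-65) = 1800*(-65) = -117000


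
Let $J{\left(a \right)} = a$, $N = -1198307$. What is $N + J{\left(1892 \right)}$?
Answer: $-1196415$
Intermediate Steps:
$N + J{\left(1892 \right)} = -1198307 + 1892 = -1196415$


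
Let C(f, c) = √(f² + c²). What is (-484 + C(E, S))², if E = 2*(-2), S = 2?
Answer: 234276 - 1936*√5 ≈ 2.2995e+5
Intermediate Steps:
E = -4
C(f, c) = √(c² + f²)
(-484 + C(E, S))² = (-484 + √(2² + (-4)²))² = (-484 + √(4 + 16))² = (-484 + √20)² = (-484 + 2*√5)²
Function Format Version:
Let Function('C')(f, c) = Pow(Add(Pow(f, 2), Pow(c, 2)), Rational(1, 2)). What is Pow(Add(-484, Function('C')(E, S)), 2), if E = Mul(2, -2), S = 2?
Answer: Add(234276, Mul(-1936, Pow(5, Rational(1, 2)))) ≈ 2.2995e+5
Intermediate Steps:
E = -4
Function('C')(f, c) = Pow(Add(Pow(c, 2), Pow(f, 2)), Rational(1, 2))
Pow(Add(-484, Function('C')(E, S)), 2) = Pow(Add(-484, Pow(Add(Pow(2, 2), Pow(-4, 2)), Rational(1, 2))), 2) = Pow(Add(-484, Pow(Add(4, 16), Rational(1, 2))), 2) = Pow(Add(-484, Pow(20, Rational(1, 2))), 2) = Pow(Add(-484, Mul(2, Pow(5, Rational(1, 2)))), 2)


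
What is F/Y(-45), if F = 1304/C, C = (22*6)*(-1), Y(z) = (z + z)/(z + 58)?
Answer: 2119/1485 ≈ 1.4269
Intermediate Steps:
Y(z) = 2*z/(58 + z) (Y(z) = (2*z)/(58 + z) = 2*z/(58 + z))
C = -132 (C = 132*(-1) = -132)
F = -326/33 (F = 1304/(-132) = 1304*(-1/132) = -326/33 ≈ -9.8788)
F/Y(-45) = -326/(33*(2*(-45)/(58 - 45))) = -326/(33*(2*(-45)/13)) = -326/(33*(2*(-45)*(1/13))) = -326/(33*(-90/13)) = -326/33*(-13/90) = 2119/1485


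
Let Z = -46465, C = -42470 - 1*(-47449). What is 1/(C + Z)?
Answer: -1/41486 ≈ -2.4105e-5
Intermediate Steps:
C = 4979 (C = -42470 + 47449 = 4979)
1/(C + Z) = 1/(4979 - 46465) = 1/(-41486) = -1/41486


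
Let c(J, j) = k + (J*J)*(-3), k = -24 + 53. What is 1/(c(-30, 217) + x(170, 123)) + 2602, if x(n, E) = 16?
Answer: 6908309/2655 ≈ 2602.0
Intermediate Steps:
k = 29
c(J, j) = 29 - 3*J² (c(J, j) = 29 + (J*J)*(-3) = 29 + J²*(-3) = 29 - 3*J²)
1/(c(-30, 217) + x(170, 123)) + 2602 = 1/((29 - 3*(-30)²) + 16) + 2602 = 1/((29 - 3*900) + 16) + 2602 = 1/((29 - 2700) + 16) + 2602 = 1/(-2671 + 16) + 2602 = 1/(-2655) + 2602 = -1/2655 + 2602 = 6908309/2655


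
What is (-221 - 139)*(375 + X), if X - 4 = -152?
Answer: -81720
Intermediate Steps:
X = -148 (X = 4 - 152 = -148)
(-221 - 139)*(375 + X) = (-221 - 139)*(375 - 148) = -360*227 = -81720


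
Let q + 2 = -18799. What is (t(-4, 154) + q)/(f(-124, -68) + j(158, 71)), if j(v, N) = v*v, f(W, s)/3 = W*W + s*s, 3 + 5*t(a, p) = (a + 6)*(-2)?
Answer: -23503/106205 ≈ -0.22130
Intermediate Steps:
t(a, p) = -3 - 2*a/5 (t(a, p) = -⅗ + ((a + 6)*(-2))/5 = -⅗ + ((6 + a)*(-2))/5 = -⅗ + (-12 - 2*a)/5 = -⅗ + (-12/5 - 2*a/5) = -3 - 2*a/5)
q = -18801 (q = -2 - 18799 = -18801)
f(W, s) = 3*W² + 3*s² (f(W, s) = 3*(W*W + s*s) = 3*(W² + s²) = 3*W² + 3*s²)
j(v, N) = v²
(t(-4, 154) + q)/(f(-124, -68) + j(158, 71)) = ((-3 - ⅖*(-4)) - 18801)/((3*(-124)² + 3*(-68)²) + 158²) = ((-3 + 8/5) - 18801)/((3*15376 + 3*4624) + 24964) = (-7/5 - 18801)/((46128 + 13872) + 24964) = -94012/(5*(60000 + 24964)) = -94012/5/84964 = -94012/5*1/84964 = -23503/106205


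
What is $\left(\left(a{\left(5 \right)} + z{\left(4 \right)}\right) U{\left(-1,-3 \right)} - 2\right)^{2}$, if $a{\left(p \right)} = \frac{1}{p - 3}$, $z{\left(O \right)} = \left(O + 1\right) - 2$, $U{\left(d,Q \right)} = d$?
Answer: $\frac{121}{4} \approx 30.25$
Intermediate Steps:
$z{\left(O \right)} = -1 + O$ ($z{\left(O \right)} = \left(1 + O\right) - 2 = -1 + O$)
$a{\left(p \right)} = \frac{1}{-3 + p}$
$\left(\left(a{\left(5 \right)} + z{\left(4 \right)}\right) U{\left(-1,-3 \right)} - 2\right)^{2} = \left(\left(\frac{1}{-3 + 5} + \left(-1 + 4\right)\right) \left(-1\right) - 2\right)^{2} = \left(\left(\frac{1}{2} + 3\right) \left(-1\right) - 2\right)^{2} = \left(\frac{7}{2} \left(-1\right) - 2\right)^{2} = \left(- \frac{7}{2} - 2\right)^{2} = \left(- \frac{11}{2}\right)^{2} = \frac{121}{4}$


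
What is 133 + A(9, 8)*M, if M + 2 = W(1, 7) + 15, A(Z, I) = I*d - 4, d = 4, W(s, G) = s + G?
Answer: 721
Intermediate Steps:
W(s, G) = G + s
A(Z, I) = -4 + 4*I (A(Z, I) = I*4 - 4 = 4*I - 4 = -4 + 4*I)
M = 21 (M = -2 + ((7 + 1) + 15) = -2 + (8 + 15) = -2 + 23 = 21)
133 + A(9, 8)*M = 133 + (-4 + 4*8)*21 = 133 + (-4 + 32)*21 = 133 + 28*21 = 133 + 588 = 721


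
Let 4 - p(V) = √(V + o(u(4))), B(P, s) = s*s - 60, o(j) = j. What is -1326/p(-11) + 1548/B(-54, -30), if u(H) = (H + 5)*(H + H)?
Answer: 25139/210 + 442*√61/15 ≈ 349.85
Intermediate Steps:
u(H) = 2*H*(5 + H) (u(H) = (5 + H)*(2*H) = 2*H*(5 + H))
B(P, s) = -60 + s² (B(P, s) = s² - 60 = -60 + s²)
p(V) = 4 - √(72 + V) (p(V) = 4 - √(V + 2*4*(5 + 4)) = 4 - √(V + 2*4*9) = 4 - √(V + 72) = 4 - √(72 + V))
-1326/p(-11) + 1548/B(-54, -30) = -1326/(4 - √(72 - 11)) + 1548/(-60 + (-30)²) = -1326/(4 - √61) + 1548/(-60 + 900) = -1326/(4 - √61) + 1548/840 = -1326/(4 - √61) + 1548*(1/840) = -1326/(4 - √61) + 129/70 = 129/70 - 1326/(4 - √61)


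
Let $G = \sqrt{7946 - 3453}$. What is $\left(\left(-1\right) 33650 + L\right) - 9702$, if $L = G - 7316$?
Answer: $-50668 + \sqrt{4493} \approx -50601.0$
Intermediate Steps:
$G = \sqrt{4493} \approx 67.03$
$L = -7316 + \sqrt{4493}$ ($L = \sqrt{4493} - 7316 = -7316 + \sqrt{4493} \approx -7249.0$)
$\left(\left(-1\right) 33650 + L\right) - 9702 = \left(\left(-1\right) 33650 - \left(7316 - \sqrt{4493}\right)\right) - 9702 = \left(-33650 - \left(7316 - \sqrt{4493}\right)\right) - 9702 = \left(-40966 + \sqrt{4493}\right) - 9702 = -50668 + \sqrt{4493}$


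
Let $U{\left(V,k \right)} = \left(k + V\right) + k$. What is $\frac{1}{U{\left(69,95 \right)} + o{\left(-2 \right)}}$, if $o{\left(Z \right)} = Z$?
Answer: $\frac{1}{257} \approx 0.0038911$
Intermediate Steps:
$U{\left(V,k \right)} = V + 2 k$ ($U{\left(V,k \right)} = \left(V + k\right) + k = V + 2 k$)
$\frac{1}{U{\left(69,95 \right)} + o{\left(-2 \right)}} = \frac{1}{\left(69 + 2 \cdot 95\right) - 2} = \frac{1}{\left(69 + 190\right) - 2} = \frac{1}{259 - 2} = \frac{1}{257}$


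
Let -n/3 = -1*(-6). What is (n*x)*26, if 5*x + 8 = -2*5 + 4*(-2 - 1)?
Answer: 2808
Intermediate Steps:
x = -6 (x = -8/5 + (-2*5 + 4*(-2 - 1))/5 = -8/5 + (-10 + 4*(-3))/5 = -8/5 + (-10 - 12)/5 = -8/5 + (1/5)*(-22) = -8/5 - 22/5 = -6)
n = -18 (n = -(-3)*(-6) = -3*6 = -18)
(n*x)*26 = -18*(-6)*26 = 108*26 = 2808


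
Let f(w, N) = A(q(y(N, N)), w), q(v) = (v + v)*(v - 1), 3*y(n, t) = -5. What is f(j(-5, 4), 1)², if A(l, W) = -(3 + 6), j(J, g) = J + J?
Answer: 81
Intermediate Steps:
y(n, t) = -5/3 (y(n, t) = (⅓)*(-5) = -5/3)
q(v) = 2*v*(-1 + v) (q(v) = (2*v)*(-1 + v) = 2*v*(-1 + v))
j(J, g) = 2*J
A(l, W) = -9 (A(l, W) = -1*9 = -9)
f(w, N) = -9
f(j(-5, 4), 1)² = (-9)² = 81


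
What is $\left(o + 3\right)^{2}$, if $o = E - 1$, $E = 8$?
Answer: $100$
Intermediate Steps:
$o = 7$ ($o = 8 - 1 = 7$)
$\left(o + 3\right)^{2} = \left(7 + 3\right)^{2} = 10^{2} = 100$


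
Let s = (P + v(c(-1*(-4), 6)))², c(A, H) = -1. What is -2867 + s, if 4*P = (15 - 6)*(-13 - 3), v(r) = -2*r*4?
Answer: -2083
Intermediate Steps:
v(r) = -8*r
P = -36 (P = ((15 - 6)*(-13 - 3))/4 = (9*(-16))/4 = (¼)*(-144) = -36)
s = 784 (s = (-36 - 8*(-1))² = (-36 + 8)² = (-28)² = 784)
-2867 + s = -2867 + 784 = -2083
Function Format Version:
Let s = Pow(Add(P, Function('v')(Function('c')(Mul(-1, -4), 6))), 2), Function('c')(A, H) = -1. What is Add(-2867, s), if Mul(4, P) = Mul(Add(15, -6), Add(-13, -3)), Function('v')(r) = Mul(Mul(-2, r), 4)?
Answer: -2083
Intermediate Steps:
Function('v')(r) = Mul(-8, r)
P = -36 (P = Mul(Rational(1, 4), Mul(Add(15, -6), Add(-13, -3))) = Mul(Rational(1, 4), Mul(9, -16)) = Mul(Rational(1, 4), -144) = -36)
s = 784 (s = Pow(Add(-36, Mul(-8, -1)), 2) = Pow(Add(-36, 8), 2) = Pow(-28, 2) = 784)
Add(-2867, s) = Add(-2867, 784) = -2083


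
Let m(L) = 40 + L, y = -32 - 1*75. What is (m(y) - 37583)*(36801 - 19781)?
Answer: -640803000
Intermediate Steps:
y = -107 (y = -32 - 75 = -107)
(m(y) - 37583)*(36801 - 19781) = ((40 - 107) - 37583)*(36801 - 19781) = (-67 - 37583)*17020 = -37650*17020 = -640803000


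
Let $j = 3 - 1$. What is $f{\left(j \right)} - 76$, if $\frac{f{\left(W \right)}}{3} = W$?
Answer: $-70$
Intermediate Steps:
$j = 2$
$f{\left(W \right)} = 3 W$
$f{\left(j \right)} - 76 = 3 \cdot 2 - 76 = 6 - 76 = -70$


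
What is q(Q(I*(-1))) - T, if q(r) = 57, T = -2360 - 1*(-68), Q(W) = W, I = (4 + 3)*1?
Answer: 2349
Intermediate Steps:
I = 7 (I = 7*1 = 7)
T = -2292 (T = -2360 + 68 = -2292)
q(Q(I*(-1))) - T = 57 - 1*(-2292) = 57 + 2292 = 2349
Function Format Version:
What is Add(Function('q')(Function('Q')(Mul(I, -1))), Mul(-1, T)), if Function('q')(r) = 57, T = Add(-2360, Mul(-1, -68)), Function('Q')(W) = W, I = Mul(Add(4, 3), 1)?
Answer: 2349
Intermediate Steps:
I = 7 (I = Mul(7, 1) = 7)
T = -2292 (T = Add(-2360, 68) = -2292)
Add(Function('q')(Function('Q')(Mul(I, -1))), Mul(-1, T)) = Add(57, Mul(-1, -2292)) = Add(57, 2292) = 2349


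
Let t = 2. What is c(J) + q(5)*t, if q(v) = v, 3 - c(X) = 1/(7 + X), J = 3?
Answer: 129/10 ≈ 12.900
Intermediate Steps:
c(X) = 3 - 1/(7 + X)
c(J) + q(5)*t = (20 + 3*3)/(7 + 3) + 5*2 = (20 + 9)/10 + 10 = (⅒)*29 + 10 = 29/10 + 10 = 129/10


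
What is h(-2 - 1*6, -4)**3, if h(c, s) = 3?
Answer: 27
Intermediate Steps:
h(-2 - 1*6, -4)**3 = 3**3 = 27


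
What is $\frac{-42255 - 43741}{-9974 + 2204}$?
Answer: $\frac{42998}{3885} \approx 11.068$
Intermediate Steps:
$\frac{-42255 - 43741}{-9974 + 2204} = - \frac{85996}{-7770} = \left(-85996\right) \left(- \frac{1}{7770}\right) = \frac{42998}{3885}$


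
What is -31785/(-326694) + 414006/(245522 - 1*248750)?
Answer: -1877092697/14646781 ≈ -128.16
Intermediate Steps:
-31785/(-326694) + 414006/(245522 - 1*248750) = -31785*(-1/326694) + 414006/(245522 - 248750) = 10595/108898 + 414006/(-3228) = 10595/108898 + 414006*(-1/3228) = 10595/108898 - 69001/538 = -1877092697/14646781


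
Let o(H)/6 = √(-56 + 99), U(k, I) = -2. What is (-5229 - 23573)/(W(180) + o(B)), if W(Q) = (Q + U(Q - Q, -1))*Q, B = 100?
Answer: -25633780/28515557 + 14401*√43/85546671 ≈ -0.89784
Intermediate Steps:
W(Q) = Q*(-2 + Q) (W(Q) = (Q - 2)*Q = (-2 + Q)*Q = Q*(-2 + Q))
o(H) = 6*√43 (o(H) = 6*√(-56 + 99) = 6*√43)
(-5229 - 23573)/(W(180) + o(B)) = (-5229 - 23573)/(180*(-2 + 180) + 6*√43) = -28802/(180*178 + 6*√43) = -28802/(32040 + 6*√43)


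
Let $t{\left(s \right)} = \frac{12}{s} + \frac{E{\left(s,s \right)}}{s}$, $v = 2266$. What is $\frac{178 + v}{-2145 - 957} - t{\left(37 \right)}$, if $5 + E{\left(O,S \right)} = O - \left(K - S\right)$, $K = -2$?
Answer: $- \frac{3701}{1221} \approx -3.0311$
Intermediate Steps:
$E{\left(O,S \right)} = -3 + O + S$ ($E{\left(O,S \right)} = -5 + \left(O + \left(S - -2\right)\right) = -5 + \left(O + \left(S + 2\right)\right) = -5 + \left(O + \left(2 + S\right)\right) = -5 + \left(2 + O + S\right) = -3 + O + S$)
$t{\left(s \right)} = \frac{12}{s} + \frac{-3 + 2 s}{s}$ ($t{\left(s \right)} = \frac{12}{s} + \frac{-3 + s + s}{s} = \frac{12}{s} + \frac{-3 + 2 s}{s}$)
$\frac{178 + v}{-2145 - 957} - t{\left(37 \right)} = \frac{178 + 2266}{-2145 - 957} - \left(2 + \frac{9}{37}\right) = \frac{2444}{-3102} - \left(2 + 9 \cdot \frac{1}{37}\right) = 2444 \left(- \frac{1}{3102}\right) - \left(2 + \frac{9}{37}\right) = - \frac{26}{33} - \frac{83}{37} = - \frac{3701}{1221}$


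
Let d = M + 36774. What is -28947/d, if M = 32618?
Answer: -28947/69392 ≈ -0.41715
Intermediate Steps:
d = 69392 (d = 32618 + 36774 = 69392)
-28947/d = -28947/69392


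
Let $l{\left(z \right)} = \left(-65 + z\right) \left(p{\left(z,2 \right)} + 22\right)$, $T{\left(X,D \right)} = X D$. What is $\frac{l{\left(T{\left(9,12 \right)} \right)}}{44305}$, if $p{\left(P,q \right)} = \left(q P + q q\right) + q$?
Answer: $\frac{10492}{44305} \approx 0.23681$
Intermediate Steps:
$p{\left(P,q \right)} = q + q^{2} + P q$ ($p{\left(P,q \right)} = \left(P q + q^{2}\right) + q = \left(q^{2} + P q\right) + q = q + q^{2} + P q$)
$T{\left(X,D \right)} = D X$
$l{\left(z \right)} = \left(-65 + z\right) \left(28 + 2 z\right)$ ($l{\left(z \right)} = \left(-65 + z\right) \left(2 \left(1 + z + 2\right) + 22\right) = \left(-65 + z\right) \left(2 \left(3 + z\right) + 22\right) = \left(-65 + z\right) \left(\left(6 + 2 z\right) + 22\right) = \left(-65 + z\right) \left(28 + 2 z\right)$)
$\frac{l{\left(T{\left(9,12 \right)} \right)}}{44305} = \frac{-1820 - 102 \cdot 12 \cdot 9 + 2 \left(12 \cdot 9\right)^{2}}{44305} = \left(-1820 - 11016 + 2 \cdot 108^{2}\right) \frac{1}{44305} = \left(-1820 - 11016 + 2 \cdot 11664\right) \frac{1}{44305} = \left(-1820 - 11016 + 23328\right) \frac{1}{44305} = 10492 \cdot \frac{1}{44305} = \frac{10492}{44305}$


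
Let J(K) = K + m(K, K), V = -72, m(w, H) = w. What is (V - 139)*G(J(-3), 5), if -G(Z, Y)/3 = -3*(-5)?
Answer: 9495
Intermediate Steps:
J(K) = 2*K (J(K) = K + K = 2*K)
G(Z, Y) = -45 (G(Z, Y) = -(-9)*(-5) = -3*15 = -45)
(V - 139)*G(J(-3), 5) = (-72 - 139)*(-45) = -211*(-45) = 9495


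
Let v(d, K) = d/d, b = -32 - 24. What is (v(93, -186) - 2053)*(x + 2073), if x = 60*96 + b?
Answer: -15958404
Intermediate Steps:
b = -56
x = 5704 (x = 60*96 - 56 = 5760 - 56 = 5704)
v(d, K) = 1
(v(93, -186) - 2053)*(x + 2073) = (1 - 2053)*(5704 + 2073) = -2052*7777 = -15958404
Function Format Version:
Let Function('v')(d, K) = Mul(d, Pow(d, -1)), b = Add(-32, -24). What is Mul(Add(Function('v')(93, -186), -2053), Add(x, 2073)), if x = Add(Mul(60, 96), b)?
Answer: -15958404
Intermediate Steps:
b = -56
x = 5704 (x = Add(Mul(60, 96), -56) = Add(5760, -56) = 5704)
Function('v')(d, K) = 1
Mul(Add(Function('v')(93, -186), -2053), Add(x, 2073)) = Mul(Add(1, -2053), Add(5704, 2073)) = Mul(-2052, 7777) = -15958404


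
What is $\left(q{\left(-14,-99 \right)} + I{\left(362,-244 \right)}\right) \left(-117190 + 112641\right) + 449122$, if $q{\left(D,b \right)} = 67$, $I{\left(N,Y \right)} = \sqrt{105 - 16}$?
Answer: $144339 - 4549 \sqrt{89} \approx 1.0142 \cdot 10^{5}$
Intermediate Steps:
$I{\left(N,Y \right)} = \sqrt{89}$
$\left(q{\left(-14,-99 \right)} + I{\left(362,-244 \right)}\right) \left(-117190 + 112641\right) + 449122 = \left(67 + \sqrt{89}\right) \left(-117190 + 112641\right) + 449122 = \left(67 + \sqrt{89}\right) \left(-4549\right) + 449122 = \left(-304783 - 4549 \sqrt{89}\right) + 449122 = 144339 - 4549 \sqrt{89}$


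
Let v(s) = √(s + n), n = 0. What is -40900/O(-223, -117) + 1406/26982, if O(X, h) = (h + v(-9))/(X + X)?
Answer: -1599615193117/10266651 - 9120700*I/2283 ≈ -1.5581e+5 - 3995.1*I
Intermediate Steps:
v(s) = √s (v(s) = √(s + 0) = √s)
O(X, h) = (h + 3*I)/(2*X) (O(X, h) = (h + √(-9))/(X + X) = (h + 3*I)/((2*X)) = (h + 3*I)*(1/(2*X)) = (h + 3*I)/(2*X))
-40900/O(-223, -117) + 1406/26982 = -(118569100/761 + 9120700*I/2283) + 1406/26982 = -(118569100/761 + 9120700*I/2283) + 1406*(1/26982) = -40900*99458*(117/446 + 3*I/446)/6849 + 703/13491 = -4067832200*(117/446 + 3*I/446)/6849 + 703/13491 = 703/13491 - 4067832200*(117/446 + 3*I/446)/6849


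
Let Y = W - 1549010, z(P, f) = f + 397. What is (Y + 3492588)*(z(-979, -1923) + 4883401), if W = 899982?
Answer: 13881904475000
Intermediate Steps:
z(P, f) = 397 + f
Y = -649028 (Y = 899982 - 1549010 = -649028)
(Y + 3492588)*(z(-979, -1923) + 4883401) = (-649028 + 3492588)*((397 - 1923) + 4883401) = 2843560*(-1526 + 4883401) = 2843560*4881875 = 13881904475000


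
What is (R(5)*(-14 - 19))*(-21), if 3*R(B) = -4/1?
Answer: -924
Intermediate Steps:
R(B) = -4/3 (R(B) = (-4/1)/3 = (-4*1)/3 = (⅓)*(-4) = -4/3)
(R(5)*(-14 - 19))*(-21) = -4*(-14 - 19)/3*(-21) = -4/3*(-33)*(-21) = 44*(-21) = -924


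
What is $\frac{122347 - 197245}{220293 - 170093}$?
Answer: $- \frac{37449}{25100} \approx -1.492$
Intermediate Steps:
$\frac{122347 - 197245}{220293 - 170093} = - \frac{74898}{50200} = \left(-74898\right) \frac{1}{50200} = - \frac{37449}{25100}$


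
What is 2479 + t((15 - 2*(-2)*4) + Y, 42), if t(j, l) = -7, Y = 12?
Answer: 2472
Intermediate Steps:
2479 + t((15 - 2*(-2)*4) + Y, 42) = 2479 - 7 = 2472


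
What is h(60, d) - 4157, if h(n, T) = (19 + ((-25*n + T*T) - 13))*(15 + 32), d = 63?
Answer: 112168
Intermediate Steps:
h(n, T) = 282 - 1175*n + 47*T**2 (h(n, T) = (19 + ((-25*n + T**2) - 13))*47 = (19 + ((T**2 - 25*n) - 13))*47 = (19 + (-13 + T**2 - 25*n))*47 = (6 + T**2 - 25*n)*47 = 282 - 1175*n + 47*T**2)
h(60, d) - 4157 = (282 - 1175*60 + 47*63**2) - 4157 = (282 - 70500 + 47*3969) - 4157 = (282 - 70500 + 186543) - 4157 = 116325 - 4157 = 112168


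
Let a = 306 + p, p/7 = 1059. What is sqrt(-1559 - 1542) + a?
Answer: 7719 + I*sqrt(3101) ≈ 7719.0 + 55.687*I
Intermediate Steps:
p = 7413 (p = 7*1059 = 7413)
a = 7719 (a = 306 + 7413 = 7719)
sqrt(-1559 - 1542) + a = sqrt(-1559 - 1542) + 7719 = sqrt(-3101) + 7719 = I*sqrt(3101) + 7719 = 7719 + I*sqrt(3101)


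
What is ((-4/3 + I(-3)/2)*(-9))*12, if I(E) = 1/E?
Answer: 162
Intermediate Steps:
((-4/3 + I(-3)/2)*(-9))*12 = ((-4/3 + 1/(-3*2))*(-9))*12 = ((-4*1/3 - 1/3*1/2)*(-9))*12 = ((-4/3 - 1/6)*(-9))*12 = -3/2*(-9)*12 = (27/2)*12 = 162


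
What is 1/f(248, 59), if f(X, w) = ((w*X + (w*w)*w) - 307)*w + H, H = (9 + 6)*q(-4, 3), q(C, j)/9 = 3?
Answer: 1/12962941 ≈ 7.7143e-8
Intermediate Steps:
q(C, j) = 27 (q(C, j) = 9*3 = 27)
H = 405 (H = (9 + 6)*27 = 15*27 = 405)
f(X, w) = 405 + w*(-307 + w³ + X*w) (f(X, w) = ((w*X + (w*w)*w) - 307)*w + 405 = ((X*w + w²*w) - 307)*w + 405 = ((X*w + w³) - 307)*w + 405 = ((w³ + X*w) - 307)*w + 405 = (-307 + w³ + X*w)*w + 405 = w*(-307 + w³ + X*w) + 405 = 405 + w*(-307 + w³ + X*w))
1/f(248, 59) = 1/(405 + 59⁴ - 307*59 + 248*59²) = 1/(405 + 12117361 - 18113 + 248*3481) = 1/(405 + 12117361 - 18113 + 863288) = 1/12962941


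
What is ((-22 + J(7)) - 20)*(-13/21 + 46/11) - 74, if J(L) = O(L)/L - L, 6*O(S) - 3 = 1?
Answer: -1204195/4851 ≈ -248.24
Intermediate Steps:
O(S) = ⅔ (O(S) = ½ + (⅙)*1 = ½ + ⅙ = ⅔)
J(L) = -L + 2/(3*L) (J(L) = 2/(3*L) - L = -L + 2/(3*L))
((-22 + J(7)) - 20)*(-13/21 + 46/11) - 74 = ((-22 + (-1*7 + (⅔)/7)) - 20)*(-13/21 + 46/11) - 74 = ((-22 + (-7 + (⅔)*(⅐))) - 20)*(-13*1/21 + 46*(1/11)) - 74 = ((-22 + (-7 + 2/21)) - 20)*(-13/21 + 46/11) - 74 = ((-22 - 145/21) - 20)*(823/231) - 74 = (-607/21 - 20)*(823/231) - 74 = -1027/21*823/231 - 74 = -845221/4851 - 74 = -1204195/4851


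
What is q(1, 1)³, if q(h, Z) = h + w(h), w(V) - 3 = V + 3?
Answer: 512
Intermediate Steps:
w(V) = 6 + V (w(V) = 3 + (V + 3) = 3 + (3 + V) = 6 + V)
q(h, Z) = 6 + 2*h (q(h, Z) = h + (6 + h) = 6 + 2*h)
q(1, 1)³ = (6 + 2*1)³ = (6 + 2)³ = 8³ = 512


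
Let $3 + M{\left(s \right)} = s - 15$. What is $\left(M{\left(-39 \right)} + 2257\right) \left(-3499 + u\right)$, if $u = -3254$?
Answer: $-14856600$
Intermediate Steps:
$M{\left(s \right)} = -18 + s$ ($M{\left(s \right)} = -3 + \left(s - 15\right) = -3 + \left(-15 + s\right) = -18 + s$)
$\left(M{\left(-39 \right)} + 2257\right) \left(-3499 + u\right) = \left(\left(-18 - 39\right) + 2257\right) \left(-3499 - 3254\right) = \left(-57 + 2257\right) \left(-6753\right) = 2200 \left(-6753\right) = -14856600$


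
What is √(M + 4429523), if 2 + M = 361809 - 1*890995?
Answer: √3900335 ≈ 1974.9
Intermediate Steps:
M = -529188 (M = -2 + (361809 - 1*890995) = -2 + (361809 - 890995) = -2 - 529186 = -529188)
√(M + 4429523) = √(-529188 + 4429523) = √3900335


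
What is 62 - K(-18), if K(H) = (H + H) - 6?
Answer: 104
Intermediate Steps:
K(H) = -6 + 2*H (K(H) = 2*H - 6 = -6 + 2*H)
62 - K(-18) = 62 - (-6 + 2*(-18)) = 62 - (-6 - 36) = 62 - 1*(-42) = 62 + 42 = 104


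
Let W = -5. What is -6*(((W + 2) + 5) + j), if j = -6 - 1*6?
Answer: 60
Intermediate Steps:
j = -12 (j = -6 - 6 = -12)
-6*(((W + 2) + 5) + j) = -6*(((-5 + 2) + 5) - 12) = -6*((-3 + 5) - 12) = -6*(2 - 12) = -6*(-10) = 60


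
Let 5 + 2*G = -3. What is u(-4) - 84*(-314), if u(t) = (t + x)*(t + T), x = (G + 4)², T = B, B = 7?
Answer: 26364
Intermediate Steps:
G = -4 (G = -5/2 + (½)*(-3) = -5/2 - 3/2 = -4)
T = 7
x = 0 (x = (-4 + 4)² = 0² = 0)
u(t) = t*(7 + t) (u(t) = (t + 0)*(t + 7) = t*(7 + t))
u(-4) - 84*(-314) = -4*(7 - 4) - 84*(-314) = -4*3 + 26376 = -12 + 26376 = 26364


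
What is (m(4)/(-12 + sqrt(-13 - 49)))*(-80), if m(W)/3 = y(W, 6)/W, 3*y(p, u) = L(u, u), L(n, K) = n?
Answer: 720/103 + 60*I*sqrt(62)/103 ≈ 6.9903 + 4.5868*I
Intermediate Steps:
y(p, u) = u/3
m(W) = 6/W (m(W) = 3*(((1/3)*6)/W) = 3*(2/W) = 6/W)
(m(4)/(-12 + sqrt(-13 - 49)))*(-80) = ((6/4)/(-12 + sqrt(-13 - 49)))*(-80) = ((6*(1/4))/(-12 + sqrt(-62)))*(-80) = (3/(2*(-12 + I*sqrt(62))))*(-80) = -120/(-12 + I*sqrt(62))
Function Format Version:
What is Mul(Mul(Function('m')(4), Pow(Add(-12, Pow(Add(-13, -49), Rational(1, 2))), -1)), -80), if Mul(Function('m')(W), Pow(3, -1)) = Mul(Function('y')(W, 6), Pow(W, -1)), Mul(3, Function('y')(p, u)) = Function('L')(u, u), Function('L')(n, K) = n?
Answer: Add(Rational(720, 103), Mul(Rational(60, 103), I, Pow(62, Rational(1, 2)))) ≈ Add(6.9903, Mul(4.5868, I))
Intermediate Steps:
Function('y')(p, u) = Mul(Rational(1, 3), u)
Function('m')(W) = Mul(6, Pow(W, -1)) (Function('m')(W) = Mul(3, Mul(Mul(Rational(1, 3), 6), Pow(W, -1))) = Mul(3, Mul(2, Pow(W, -1))) = Mul(6, Pow(W, -1)))
Mul(Mul(Function('m')(4), Pow(Add(-12, Pow(Add(-13, -49), Rational(1, 2))), -1)), -80) = Mul(Mul(Mul(6, Pow(4, -1)), Pow(Add(-12, Pow(Add(-13, -49), Rational(1, 2))), -1)), -80) = Mul(Mul(Mul(6, Rational(1, 4)), Pow(Add(-12, Pow(-62, Rational(1, 2))), -1)), -80) = Mul(Mul(Rational(3, 2), Pow(Add(-12, Mul(I, Pow(62, Rational(1, 2)))), -1)), -80) = Mul(-120, Pow(Add(-12, Mul(I, Pow(62, Rational(1, 2)))), -1))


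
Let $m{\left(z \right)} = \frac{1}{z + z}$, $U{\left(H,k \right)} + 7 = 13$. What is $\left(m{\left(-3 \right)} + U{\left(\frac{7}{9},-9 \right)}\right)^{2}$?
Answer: $\frac{1225}{36} \approx 34.028$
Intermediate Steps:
$U{\left(H,k \right)} = 6$ ($U{\left(H,k \right)} = -7 + 13 = 6$)
$m{\left(z \right)} = \frac{1}{2 z}$
$\left(m{\left(-3 \right)} + U{\left(\frac{7}{9},-9 \right)}\right)^{2} = \left(\frac{1}{2 \left(-3\right)} + 6\right)^{2} = \left(\frac{1}{2} \left(- \frac{1}{3}\right) + 6\right)^{2} = \left(- \frac{1}{6} + 6\right)^{2} = \left(\frac{35}{6}\right)^{2} = \frac{1225}{36}$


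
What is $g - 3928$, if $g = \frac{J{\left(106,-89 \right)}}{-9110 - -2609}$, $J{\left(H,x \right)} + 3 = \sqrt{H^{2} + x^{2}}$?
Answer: $- \frac{8511975}{2167} - \frac{\sqrt{19157}}{6501} \approx -3928.0$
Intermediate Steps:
$J{\left(H,x \right)} = -3 + \sqrt{H^{2} + x^{2}}$
$g = \frac{1}{2167} - \frac{\sqrt{19157}}{6501}$ ($g = \frac{-3 + \sqrt{106^{2} + \left(-89\right)^{2}}}{-9110 - -2609} = \frac{-3 + \sqrt{11236 + 7921}}{-9110 + 2609} = \frac{-3 + \sqrt{19157}}{-6501} = \left(-3 + \sqrt{19157}\right) \left(- \frac{1}{6501}\right) = \frac{1}{2167} - \frac{\sqrt{19157}}{6501} \approx -0.020829$)
$g - 3928 = \left(\frac{1}{2167} - \frac{\sqrt{19157}}{6501}\right) - 3928 = - \frac{8511975}{2167} - \frac{\sqrt{19157}}{6501}$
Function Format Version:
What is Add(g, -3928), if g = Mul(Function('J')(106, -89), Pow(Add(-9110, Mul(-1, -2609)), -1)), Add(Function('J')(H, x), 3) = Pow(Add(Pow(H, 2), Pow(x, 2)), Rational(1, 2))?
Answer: Add(Rational(-8511975, 2167), Mul(Rational(-1, 6501), Pow(19157, Rational(1, 2)))) ≈ -3928.0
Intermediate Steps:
Function('J')(H, x) = Add(-3, Pow(Add(Pow(H, 2), Pow(x, 2)), Rational(1, 2)))
g = Add(Rational(1, 2167), Mul(Rational(-1, 6501), Pow(19157, Rational(1, 2)))) (g = Mul(Add(-3, Pow(Add(Pow(106, 2), Pow(-89, 2)), Rational(1, 2))), Pow(Add(-9110, Mul(-1, -2609)), -1)) = Mul(Add(-3, Pow(Add(11236, 7921), Rational(1, 2))), Pow(Add(-9110, 2609), -1)) = Mul(Add(-3, Pow(19157, Rational(1, 2))), Pow(-6501, -1)) = Mul(Add(-3, Pow(19157, Rational(1, 2))), Rational(-1, 6501)) = Add(Rational(1, 2167), Mul(Rational(-1, 6501), Pow(19157, Rational(1, 2)))) ≈ -0.020829)
Add(g, -3928) = Add(Add(Rational(1, 2167), Mul(Rational(-1, 6501), Pow(19157, Rational(1, 2)))), -3928) = Add(Rational(-8511975, 2167), Mul(Rational(-1, 6501), Pow(19157, Rational(1, 2))))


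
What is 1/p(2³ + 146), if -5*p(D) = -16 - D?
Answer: 1/34 ≈ 0.029412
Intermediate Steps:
p(D) = 16/5 + D/5 (p(D) = -(-16 - D)/5 = 16/5 + D/5)
1/p(2³ + 146) = 1/(16/5 + (2³ + 146)/5) = 1/(16/5 + (8 + 146)/5) = 1/(16/5 + (⅕)*154) = 1/(16/5 + 154/5) = 1/34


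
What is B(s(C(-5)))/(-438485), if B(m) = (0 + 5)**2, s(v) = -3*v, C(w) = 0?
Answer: -5/87697 ≈ -5.7015e-5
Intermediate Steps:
B(m) = 25 (B(m) = 5**2 = 25)
B(s(C(-5)))/(-438485) = 25/(-438485) = 25*(-1/438485) = -5/87697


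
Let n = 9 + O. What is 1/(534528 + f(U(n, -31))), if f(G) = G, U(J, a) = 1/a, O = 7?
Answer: 31/16570367 ≈ 1.8708e-6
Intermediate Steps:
n = 16 (n = 9 + 7 = 16)
1/(534528 + f(U(n, -31))) = 1/(534528 + 1/(-31)) = 1/(534528 - 1/31) = 1/(16570367/31) = 31/16570367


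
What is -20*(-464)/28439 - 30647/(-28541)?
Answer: 1136430513/811677499 ≈ 1.4001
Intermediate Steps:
-20*(-464)/28439 - 30647/(-28541) = 9280*(1/28439) - 30647*(-1/28541) = 9280/28439 + 30647/28541 = 1136430513/811677499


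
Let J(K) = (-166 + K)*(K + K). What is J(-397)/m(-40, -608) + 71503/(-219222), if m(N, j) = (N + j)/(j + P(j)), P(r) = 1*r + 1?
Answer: 367488820309/438444 ≈ 8.3817e+5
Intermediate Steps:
P(r) = 1 + r (P(r) = r + 1 = 1 + r)
m(N, j) = (N + j)/(1 + 2*j) (m(N, j) = (N + j)/(j + (1 + j)) = (N + j)/(1 + 2*j))
J(K) = 2*K*(-166 + K) (J(K) = (-166 + K)*(2*K) = 2*K*(-166 + K))
J(-397)/m(-40, -608) + 71503/(-219222) = (2*(-397)*(-166 - 397))/(((-40 - 608)/(1 + 2*(-608)))) + 71503/(-219222) = (2*(-397)*(-563))/((-648/(1 - 1216))) + 71503*(-1/219222) = 447022/((-648/(-1215))) - 71503/219222 = 447022/((-1/1215*(-648))) - 71503/219222 = 447022/(8/15) - 71503/219222 = 447022*(15/8) - 71503/219222 = 3352665/4 - 71503/219222 = 367488820309/438444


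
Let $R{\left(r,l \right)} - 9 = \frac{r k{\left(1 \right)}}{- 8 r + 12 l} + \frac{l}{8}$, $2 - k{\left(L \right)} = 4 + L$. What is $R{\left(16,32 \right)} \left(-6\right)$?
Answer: $- \frac{615}{8} \approx -76.875$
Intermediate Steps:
$k{\left(L \right)} = -2 - L$ ($k{\left(L \right)} = 2 - \left(4 + L\right) = -2 - L$)
$R{\left(r,l \right)} = 9 + \frac{l}{8} - \frac{3 r}{- 8 r + 12 l}$ ($R{\left(r,l \right)} = 9 + \left(\frac{r \left(-2 - 1\right)}{- 8 r + 12 l} + \frac{l}{8}\right) = 9 + \left(\frac{r \left(-2 - 1\right)}{- 8 r + 12 l} + l \frac{1}{8}\right) = 9 + \left(\frac{r \left(-3\right)}{- 8 r + 12 l} + \frac{l}{8}\right) = 9 + \left(\frac{\left(-3\right) r}{- 8 r + 12 l} + \frac{l}{8}\right) = 9 + \left(- \frac{3 r}{- 8 r + 12 l} + \frac{l}{8}\right) = 9 + \left(\frac{l}{8} - \frac{3 r}{- 8 r + 12 l}\right) = 9 + \frac{l}{8} - \frac{3 r}{- 8 r + 12 l}$)
$R{\left(16,32 \right)} \left(-6\right) = \frac{\left(-150\right) 16 + 3 \cdot 32^{2} + 216 \cdot 32 - 64 \cdot 16}{8 \left(\left(-2\right) 16 + 3 \cdot 32\right)} \left(-6\right) = \frac{-2400 + 3 \cdot 1024 + 6912 - 1024}{8 \left(-32 + 96\right)} \left(-6\right) = \frac{-2400 + 3072 + 6912 - 1024}{8 \cdot 64} \left(-6\right) = \frac{1}{8} \cdot \frac{1}{64} \cdot 6560 \left(-6\right) = \frac{205}{16} \left(-6\right) = - \frac{615}{8}$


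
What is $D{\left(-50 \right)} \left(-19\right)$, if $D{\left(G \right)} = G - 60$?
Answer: $2090$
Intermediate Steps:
$D{\left(G \right)} = -60 + G$
$D{\left(-50 \right)} \left(-19\right) = \left(-60 - 50\right) \left(-19\right) = \left(-110\right) \left(-19\right) = 2090$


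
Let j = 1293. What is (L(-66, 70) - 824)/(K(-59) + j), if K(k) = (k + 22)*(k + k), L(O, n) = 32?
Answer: -792/5659 ≈ -0.13995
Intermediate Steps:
K(k) = 2*k*(22 + k) (K(k) = (22 + k)*(2*k) = 2*k*(22 + k))
(L(-66, 70) - 824)/(K(-59) + j) = (32 - 824)/(2*(-59)*(22 - 59) + 1293) = -792/(2*(-59)*(-37) + 1293) = -792/(4366 + 1293) = -792/5659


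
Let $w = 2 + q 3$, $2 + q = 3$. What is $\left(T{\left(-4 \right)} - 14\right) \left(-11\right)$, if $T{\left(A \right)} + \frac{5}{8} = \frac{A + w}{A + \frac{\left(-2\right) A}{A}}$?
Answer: $\frac{3905}{24} \approx 162.71$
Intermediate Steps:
$q = 1$ ($q = -2 + 3 = 1$)
$w = 5$ ($w = 2 + 1 \cdot 3 = 2 + 3 = 5$)
$T{\left(A \right)} = - \frac{5}{8} + \frac{5 + A}{-2 + A}$ ($T{\left(A \right)} = - \frac{5}{8} + \frac{A + 5}{A + \frac{\left(-2\right) A}{A}} = - \frac{5}{8} + \frac{5 + A}{A - 2} = - \frac{5}{8} + \frac{5 + A}{-2 + A}$)
$\left(T{\left(-4 \right)} - 14\right) \left(-11\right) = \left(\frac{50 + 3 \left(-4\right)}{8 \left(-2 - 4\right)} - 14\right) \left(-11\right) = \left(\frac{50 - 12}{8 \left(-6\right)} - 14\right) \left(-11\right) = \left(\frac{1}{8} \left(- \frac{1}{6}\right) 38 - 14\right) \left(-11\right) = \left(- \frac{19}{24} - 14\right) \left(-11\right) = \left(- \frac{355}{24}\right) \left(-11\right) = \frac{3905}{24}$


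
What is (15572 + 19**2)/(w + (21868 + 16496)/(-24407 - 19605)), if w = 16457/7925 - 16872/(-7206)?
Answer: 1668595036572075/371389258196 ≈ 4492.8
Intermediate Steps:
w = 42049957/9517925 (w = 16457*(1/7925) - 16872*(-1/7206) = 16457/7925 + 2812/1201 = 42049957/9517925 ≈ 4.4180)
(15572 + 19**2)/(w + (21868 + 16496)/(-24407 - 19605)) = (15572 + 19**2)/(42049957/9517925 + (21868 + 16496)/(-24407 - 19605)) = (15572 + 361)/(42049957/9517925 + 38364/(-44012)) = 15933/(42049957/9517925 + 38364*(-1/44012)) = 15933/(42049957/9517925 - 9591/11003) = 15933/(371389258196/104725728775) = 15933*(104725728775/371389258196) = 1668595036572075/371389258196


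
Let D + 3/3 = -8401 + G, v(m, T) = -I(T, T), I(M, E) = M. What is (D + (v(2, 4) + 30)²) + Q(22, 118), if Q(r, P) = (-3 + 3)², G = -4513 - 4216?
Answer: -16455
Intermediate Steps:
G = -8729
Q(r, P) = 0 (Q(r, P) = 0² = 0)
v(m, T) = -T
D = -17131 (D = -1 + (-8401 - 8729) = -1 - 17130 = -17131)
(D + (v(2, 4) + 30)²) + Q(22, 118) = (-17131 + (-1*4 + 30)²) + 0 = (-17131 + (-4 + 30)²) + 0 = (-17131 + 26²) + 0 = (-17131 + 676) + 0 = -16455 + 0 = -16455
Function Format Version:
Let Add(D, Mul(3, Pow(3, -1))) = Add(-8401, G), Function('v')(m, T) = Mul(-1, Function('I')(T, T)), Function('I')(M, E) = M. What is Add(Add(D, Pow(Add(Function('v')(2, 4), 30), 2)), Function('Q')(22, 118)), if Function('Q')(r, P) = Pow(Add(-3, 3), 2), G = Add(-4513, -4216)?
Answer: -16455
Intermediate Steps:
G = -8729
Function('Q')(r, P) = 0 (Function('Q')(r, P) = Pow(0, 2) = 0)
Function('v')(m, T) = Mul(-1, T)
D = -17131 (D = Add(-1, Add(-8401, -8729)) = Add(-1, -17130) = -17131)
Add(Add(D, Pow(Add(Function('v')(2, 4), 30), 2)), Function('Q')(22, 118)) = Add(Add(-17131, Pow(Add(Mul(-1, 4), 30), 2)), 0) = Add(Add(-17131, Pow(Add(-4, 30), 2)), 0) = Add(Add(-17131, Pow(26, 2)), 0) = Add(Add(-17131, 676), 0) = Add(-16455, 0) = -16455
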